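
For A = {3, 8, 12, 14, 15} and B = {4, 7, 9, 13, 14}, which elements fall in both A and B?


A = {3, 8, 12, 14, 15}
B = {4, 7, 9, 13, 14}
Region: in both A and B
Elements: {14}

Elements in both A and B: {14}


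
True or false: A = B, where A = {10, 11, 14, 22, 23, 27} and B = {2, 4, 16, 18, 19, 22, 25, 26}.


Two sets are equal iff they have exactly the same elements.
A = {10, 11, 14, 22, 23, 27}
B = {2, 4, 16, 18, 19, 22, 25, 26}
Differences: {2, 4, 10, 11, 14, 16, 18, 19, 23, 25, 26, 27}
A ≠ B

No, A ≠ B


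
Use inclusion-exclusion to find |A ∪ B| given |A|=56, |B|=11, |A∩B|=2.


|A ∪ B| = |A| + |B| - |A ∩ B|
= 56 + 11 - 2
= 65

|A ∪ B| = 65


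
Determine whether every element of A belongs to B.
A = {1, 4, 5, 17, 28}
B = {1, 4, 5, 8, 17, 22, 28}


A ⊆ B means every element of A is in B.
All elements of A are in B.
So A ⊆ B.

Yes, A ⊆ B


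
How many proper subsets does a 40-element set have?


Total subsets = 2^n = 2^40 = 1099511627776
Proper subsets exclude the set itself: 2^n - 1
= 1099511627776 - 1
= 1099511627775

Number of proper subsets = 1099511627775


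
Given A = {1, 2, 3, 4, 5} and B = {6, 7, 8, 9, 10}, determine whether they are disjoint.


Disjoint means A ∩ B = ∅.
A ∩ B = ∅
A ∩ B = ∅, so A and B are disjoint.

Yes, A and B are disjoint


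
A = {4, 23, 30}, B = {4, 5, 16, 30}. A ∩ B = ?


A ∩ B = elements in both A and B
A = {4, 23, 30}
B = {4, 5, 16, 30}
A ∩ B = {4, 30}

A ∩ B = {4, 30}


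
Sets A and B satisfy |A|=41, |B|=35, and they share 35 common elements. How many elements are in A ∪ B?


|A ∪ B| = |A| + |B| - |A ∩ B|
= 41 + 35 - 35
= 41

|A ∪ B| = 41


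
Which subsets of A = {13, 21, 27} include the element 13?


A subset of A contains 13 iff the remaining 2 elements form any subset of A \ {13}.
Count: 2^(n-1) = 2^2 = 4
Subsets containing 13: {13}, {13, 21}, {13, 27}, {13, 21, 27}

Subsets containing 13 (4 total): {13}, {13, 21}, {13, 27}, {13, 21, 27}


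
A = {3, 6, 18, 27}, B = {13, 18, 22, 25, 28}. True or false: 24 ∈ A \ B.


A = {3, 6, 18, 27}, B = {13, 18, 22, 25, 28}
A \ B = elements in A but not in B
A \ B = {3, 6, 27}
Checking if 24 ∈ A \ B
24 is not in A \ B → False

24 ∉ A \ B


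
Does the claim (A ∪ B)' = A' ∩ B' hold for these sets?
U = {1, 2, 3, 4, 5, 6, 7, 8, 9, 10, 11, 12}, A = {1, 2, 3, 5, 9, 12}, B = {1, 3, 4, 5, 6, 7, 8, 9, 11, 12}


LHS: A ∪ B = {1, 2, 3, 4, 5, 6, 7, 8, 9, 11, 12}
(A ∪ B)' = U \ (A ∪ B) = {10}
A' = {4, 6, 7, 8, 10, 11}, B' = {2, 10}
Claimed RHS: A' ∩ B' = {10}
Identity is VALID: LHS = RHS = {10} ✓

Identity is valid. (A ∪ B)' = A' ∩ B' = {10}


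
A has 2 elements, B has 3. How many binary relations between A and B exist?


A relation from A to B is any subset of A × B.
|A × B| = 2 × 3 = 6
# relations = 2^|A × B| = 2^6 = 64

Number of relations = 64


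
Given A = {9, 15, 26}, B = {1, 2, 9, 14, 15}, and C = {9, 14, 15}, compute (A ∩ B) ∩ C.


A ∩ B = {9, 15}
(A ∩ B) ∩ C = {9, 15}

A ∩ B ∩ C = {9, 15}


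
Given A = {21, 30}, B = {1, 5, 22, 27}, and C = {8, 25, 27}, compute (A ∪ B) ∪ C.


A ∪ B = {1, 5, 21, 22, 27, 30}
(A ∪ B) ∪ C = {1, 5, 8, 21, 22, 25, 27, 30}

A ∪ B ∪ C = {1, 5, 8, 21, 22, 25, 27, 30}


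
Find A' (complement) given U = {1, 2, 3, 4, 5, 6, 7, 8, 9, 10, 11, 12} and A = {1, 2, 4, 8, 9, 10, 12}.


Aᶜ = U \ A = elements in U but not in A
U = {1, 2, 3, 4, 5, 6, 7, 8, 9, 10, 11, 12}
A = {1, 2, 4, 8, 9, 10, 12}
Aᶜ = {3, 5, 6, 7, 11}

Aᶜ = {3, 5, 6, 7, 11}


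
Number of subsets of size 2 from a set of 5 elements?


C(n,k) = n! / (k!(n-k)!)
C(5,2) = 5! / (2!3!)
= 10

C(5,2) = 10


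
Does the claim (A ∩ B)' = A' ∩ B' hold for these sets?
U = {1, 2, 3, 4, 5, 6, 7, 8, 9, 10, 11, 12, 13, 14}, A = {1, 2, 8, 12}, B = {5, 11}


LHS: A ∩ B = ∅
(A ∩ B)' = U \ (A ∩ B) = {1, 2, 3, 4, 5, 6, 7, 8, 9, 10, 11, 12, 13, 14}
A' = {3, 4, 5, 6, 7, 9, 10, 11, 13, 14}, B' = {1, 2, 3, 4, 6, 7, 8, 9, 10, 12, 13, 14}
Claimed RHS: A' ∩ B' = {3, 4, 6, 7, 9, 10, 13, 14}
Identity is INVALID: LHS = {1, 2, 3, 4, 5, 6, 7, 8, 9, 10, 11, 12, 13, 14} but the RHS claimed here equals {3, 4, 6, 7, 9, 10, 13, 14}. The correct form is (A ∩ B)' = A' ∪ B'.

Identity is invalid: (A ∩ B)' = {1, 2, 3, 4, 5, 6, 7, 8, 9, 10, 11, 12, 13, 14} but A' ∩ B' = {3, 4, 6, 7, 9, 10, 13, 14}. The correct De Morgan law is (A ∩ B)' = A' ∪ B'.


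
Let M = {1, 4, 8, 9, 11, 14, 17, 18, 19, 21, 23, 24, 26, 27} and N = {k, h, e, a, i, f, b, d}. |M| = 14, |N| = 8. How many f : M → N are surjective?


n = |M| = 14, k = |N| = 8. Surjections via inclusion-exclusion:
S(n,k) = Σ(-1)^i × C(k,i) × (k-i)^n, i=0 to k
i=0: (-1)^0×C(8,0)×8^14 = 4398046511104
i=1: (-1)^1×C(8,1)×7^14 = -5425784582792
i=2: (-1)^2×C(8,2)×6^14 = 2194196594688
i=3: (-1)^3×C(8,3)×5^14 = -341796875000
i=4: (-1)^4×C(8,4)×4^14 = 18790481920
i=5: (-1)^5×C(8,5)×3^14 = -267846264
i=6: (-1)^6×C(8,6)×2^14 = 458752
i=7: (-1)^7×C(8,7)×1^14 = -8
i=8: (-1)^8×C(8,8)×0^14 = 0
Total = 843184742400

Number of surjections = 843184742400


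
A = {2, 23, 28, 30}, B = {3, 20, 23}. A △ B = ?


A △ B = (A \ B) ∪ (B \ A) = elements in exactly one of A or B
A \ B = {2, 28, 30}
B \ A = {3, 20}
A △ B = {2, 3, 20, 28, 30}

A △ B = {2, 3, 20, 28, 30}


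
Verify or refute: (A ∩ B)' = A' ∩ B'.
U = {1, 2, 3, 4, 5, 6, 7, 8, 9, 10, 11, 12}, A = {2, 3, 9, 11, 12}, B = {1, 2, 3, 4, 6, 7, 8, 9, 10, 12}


LHS: A ∩ B = {2, 3, 9, 12}
(A ∩ B)' = U \ (A ∩ B) = {1, 4, 5, 6, 7, 8, 10, 11}
A' = {1, 4, 5, 6, 7, 8, 10}, B' = {5, 11}
Claimed RHS: A' ∩ B' = {5}
Identity is INVALID: LHS = {1, 4, 5, 6, 7, 8, 10, 11} but the RHS claimed here equals {5}. The correct form is (A ∩ B)' = A' ∪ B'.

Identity is invalid: (A ∩ B)' = {1, 4, 5, 6, 7, 8, 10, 11} but A' ∩ B' = {5}. The correct De Morgan law is (A ∩ B)' = A' ∪ B'.


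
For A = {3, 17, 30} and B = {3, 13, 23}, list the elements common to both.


A ∩ B = elements in both A and B
A = {3, 17, 30}
B = {3, 13, 23}
A ∩ B = {3}

A ∩ B = {3}


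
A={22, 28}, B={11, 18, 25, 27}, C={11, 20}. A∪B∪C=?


A ∪ B = {11, 18, 22, 25, 27, 28}
(A ∪ B) ∪ C = {11, 18, 20, 22, 25, 27, 28}

A ∪ B ∪ C = {11, 18, 20, 22, 25, 27, 28}


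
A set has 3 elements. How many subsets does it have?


Number of subsets = 2^n
= 2^3
= 8

|P(A)| = 8


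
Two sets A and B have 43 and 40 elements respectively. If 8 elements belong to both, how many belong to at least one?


|A ∪ B| = |A| + |B| - |A ∩ B|
= 43 + 40 - 8
= 75

|A ∪ B| = 75


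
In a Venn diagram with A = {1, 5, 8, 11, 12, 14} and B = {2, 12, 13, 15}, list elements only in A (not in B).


A = {1, 5, 8, 11, 12, 14}
B = {2, 12, 13, 15}
Region: only in A (not in B)
Elements: {1, 5, 8, 11, 14}

Elements only in A (not in B): {1, 5, 8, 11, 14}


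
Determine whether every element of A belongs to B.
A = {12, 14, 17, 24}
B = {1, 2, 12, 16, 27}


A ⊆ B means every element of A is in B.
Elements in A not in B: {14, 17, 24}
So A ⊄ B.

No, A ⊄ B


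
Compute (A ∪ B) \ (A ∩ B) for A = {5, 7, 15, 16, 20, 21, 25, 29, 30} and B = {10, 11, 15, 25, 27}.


A △ B = (A \ B) ∪ (B \ A) = elements in exactly one of A or B
A \ B = {5, 7, 16, 20, 21, 29, 30}
B \ A = {10, 11, 27}
A △ B = {5, 7, 10, 11, 16, 20, 21, 27, 29, 30}

A △ B = {5, 7, 10, 11, 16, 20, 21, 27, 29, 30}


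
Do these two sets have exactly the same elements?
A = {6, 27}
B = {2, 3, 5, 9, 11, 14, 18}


Two sets are equal iff they have exactly the same elements.
A = {6, 27}
B = {2, 3, 5, 9, 11, 14, 18}
Differences: {2, 3, 5, 6, 9, 11, 14, 18, 27}
A ≠ B

No, A ≠ B


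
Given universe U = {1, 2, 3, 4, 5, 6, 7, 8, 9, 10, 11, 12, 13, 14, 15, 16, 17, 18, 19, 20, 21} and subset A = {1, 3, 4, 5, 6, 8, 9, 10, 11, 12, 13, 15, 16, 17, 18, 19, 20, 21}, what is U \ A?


Aᶜ = U \ A = elements in U but not in A
U = {1, 2, 3, 4, 5, 6, 7, 8, 9, 10, 11, 12, 13, 14, 15, 16, 17, 18, 19, 20, 21}
A = {1, 3, 4, 5, 6, 8, 9, 10, 11, 12, 13, 15, 16, 17, 18, 19, 20, 21}
Aᶜ = {2, 7, 14}

Aᶜ = {2, 7, 14}


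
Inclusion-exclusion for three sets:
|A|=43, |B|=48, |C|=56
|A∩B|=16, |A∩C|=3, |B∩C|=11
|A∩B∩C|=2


|A∪B∪C| = |A|+|B|+|C| - |A∩B|-|A∩C|-|B∩C| + |A∩B∩C|
= 43+48+56 - 16-3-11 + 2
= 147 - 30 + 2
= 119

|A ∪ B ∪ C| = 119


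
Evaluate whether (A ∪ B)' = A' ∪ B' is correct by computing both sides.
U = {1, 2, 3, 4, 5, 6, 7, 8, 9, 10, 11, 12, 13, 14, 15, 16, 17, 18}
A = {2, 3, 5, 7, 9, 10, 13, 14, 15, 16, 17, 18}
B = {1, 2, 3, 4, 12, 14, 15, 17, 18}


LHS: A ∪ B = {1, 2, 3, 4, 5, 7, 9, 10, 12, 13, 14, 15, 16, 17, 18}
(A ∪ B)' = U \ (A ∪ B) = {6, 8, 11}
A' = {1, 4, 6, 8, 11, 12}, B' = {5, 6, 7, 8, 9, 10, 11, 13, 16}
Claimed RHS: A' ∪ B' = {1, 4, 5, 6, 7, 8, 9, 10, 11, 12, 13, 16}
Identity is INVALID: LHS = {6, 8, 11} but the RHS claimed here equals {1, 4, 5, 6, 7, 8, 9, 10, 11, 12, 13, 16}. The correct form is (A ∪ B)' = A' ∩ B'.

Identity is invalid: (A ∪ B)' = {6, 8, 11} but A' ∪ B' = {1, 4, 5, 6, 7, 8, 9, 10, 11, 12, 13, 16}. The correct De Morgan law is (A ∪ B)' = A' ∩ B'.


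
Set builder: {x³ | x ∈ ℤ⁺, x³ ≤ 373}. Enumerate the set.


Checking each candidate:
Condition: positive perfect cubes ≤ 373
Result = {1, 8, 27, 64, 125, 216, 343}

{1, 8, 27, 64, 125, 216, 343}


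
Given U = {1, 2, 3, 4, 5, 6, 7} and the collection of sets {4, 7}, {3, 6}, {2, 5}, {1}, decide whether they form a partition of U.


A partition requires: (1) non-empty parts, (2) pairwise disjoint, (3) union = U
Parts: {4, 7}, {3, 6}, {2, 5}, {1}
Union of parts: {1, 2, 3, 4, 5, 6, 7}
U = {1, 2, 3, 4, 5, 6, 7}
All non-empty? True
Pairwise disjoint? True
Covers U? True

Yes, valid partition


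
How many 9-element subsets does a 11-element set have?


C(n,k) = n! / (k!(n-k)!)
C(11,9) = 11! / (9!2!)
= 55

C(11,9) = 55


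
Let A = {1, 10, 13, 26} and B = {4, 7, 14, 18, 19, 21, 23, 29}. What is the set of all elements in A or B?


A ∪ B = all elements in A or B (or both)
A = {1, 10, 13, 26}
B = {4, 7, 14, 18, 19, 21, 23, 29}
A ∪ B = {1, 4, 7, 10, 13, 14, 18, 19, 21, 23, 26, 29}

A ∪ B = {1, 4, 7, 10, 13, 14, 18, 19, 21, 23, 26, 29}


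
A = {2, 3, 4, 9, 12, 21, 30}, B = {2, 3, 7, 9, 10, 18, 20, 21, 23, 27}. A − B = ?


A \ B = elements in A but not in B
A = {2, 3, 4, 9, 12, 21, 30}
B = {2, 3, 7, 9, 10, 18, 20, 21, 23, 27}
Remove from A any elements in B
A \ B = {4, 12, 30}

A \ B = {4, 12, 30}


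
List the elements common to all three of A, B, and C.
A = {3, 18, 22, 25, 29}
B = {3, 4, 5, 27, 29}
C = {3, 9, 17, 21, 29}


A ∩ B = {3, 29}
(A ∩ B) ∩ C = {3, 29}

A ∩ B ∩ C = {3, 29}


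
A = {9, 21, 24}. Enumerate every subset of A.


|A| = 3, so |P(A)| = 2^3 = 8
Enumerate subsets by cardinality (0 to 3):
∅, {9}, {21}, {24}, {9, 21}, {9, 24}, {21, 24}, {9, 21, 24}

P(A) has 8 subsets: ∅, {9}, {21}, {24}, {9, 21}, {9, 24}, {21, 24}, {9, 21, 24}


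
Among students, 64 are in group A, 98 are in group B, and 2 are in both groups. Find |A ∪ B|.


|A ∪ B| = |A| + |B| - |A ∩ B|
= 64 + 98 - 2
= 160

|A ∪ B| = 160


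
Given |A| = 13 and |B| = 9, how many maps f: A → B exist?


Each of |A| = 13 inputs maps to any of |B| = 9 outputs.
# functions = |B|^|A| = 9^13
= 2541865828329

Number of functions = 2541865828329


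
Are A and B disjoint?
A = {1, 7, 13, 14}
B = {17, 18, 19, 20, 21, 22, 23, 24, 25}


Disjoint means A ∩ B = ∅.
A ∩ B = ∅
A ∩ B = ∅, so A and B are disjoint.

Yes, A and B are disjoint


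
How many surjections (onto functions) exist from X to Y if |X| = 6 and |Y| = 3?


n = |X| = 6, k = |Y| = 3. Surjections via inclusion-exclusion:
S(n,k) = Σ(-1)^i × C(k,i) × (k-i)^n, i=0 to k
i=0: (-1)^0×C(3,0)×3^6 = 729
i=1: (-1)^1×C(3,1)×2^6 = -192
i=2: (-1)^2×C(3,2)×1^6 = 3
i=3: (-1)^3×C(3,3)×0^6 = 0
Total = 540

Number of surjections = 540


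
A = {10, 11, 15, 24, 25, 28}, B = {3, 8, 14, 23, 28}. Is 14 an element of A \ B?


A = {10, 11, 15, 24, 25, 28}, B = {3, 8, 14, 23, 28}
A \ B = elements in A but not in B
A \ B = {10, 11, 15, 24, 25}
Checking if 14 ∈ A \ B
14 is not in A \ B → False

14 ∉ A \ B


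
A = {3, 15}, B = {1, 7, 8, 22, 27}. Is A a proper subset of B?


A ⊂ B requires: A ⊆ B AND A ≠ B.
A ⊆ B? No
A ⊄ B, so A is not a proper subset.

No, A is not a proper subset of B


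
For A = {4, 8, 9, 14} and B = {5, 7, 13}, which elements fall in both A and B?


A = {4, 8, 9, 14}
B = {5, 7, 13}
Region: in both A and B
Elements: ∅

Elements in both A and B: ∅


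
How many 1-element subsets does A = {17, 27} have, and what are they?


|A| = 2, so A has C(2,1) = 2 subsets of size 1.
Enumerate by choosing 1 elements from A at a time:
{17}, {27}

1-element subsets (2 total): {17}, {27}


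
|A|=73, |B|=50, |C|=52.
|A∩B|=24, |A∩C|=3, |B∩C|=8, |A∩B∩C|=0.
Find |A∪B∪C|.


|A∪B∪C| = |A|+|B|+|C| - |A∩B|-|A∩C|-|B∩C| + |A∩B∩C|
= 73+50+52 - 24-3-8 + 0
= 175 - 35 + 0
= 140

|A ∪ B ∪ C| = 140


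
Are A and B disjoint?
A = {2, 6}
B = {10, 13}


Disjoint means A ∩ B = ∅.
A ∩ B = ∅
A ∩ B = ∅, so A and B are disjoint.

Yes, A and B are disjoint


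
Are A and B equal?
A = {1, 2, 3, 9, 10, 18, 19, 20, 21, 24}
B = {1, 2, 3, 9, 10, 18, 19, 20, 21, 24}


Two sets are equal iff they have exactly the same elements.
A = {1, 2, 3, 9, 10, 18, 19, 20, 21, 24}
B = {1, 2, 3, 9, 10, 18, 19, 20, 21, 24}
Same elements → A = B

Yes, A = B


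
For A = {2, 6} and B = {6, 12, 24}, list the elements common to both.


A ∩ B = elements in both A and B
A = {2, 6}
B = {6, 12, 24}
A ∩ B = {6}

A ∩ B = {6}


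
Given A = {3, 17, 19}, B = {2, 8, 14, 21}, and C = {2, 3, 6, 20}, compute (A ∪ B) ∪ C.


A ∪ B = {2, 3, 8, 14, 17, 19, 21}
(A ∪ B) ∪ C = {2, 3, 6, 8, 14, 17, 19, 20, 21}

A ∪ B ∪ C = {2, 3, 6, 8, 14, 17, 19, 20, 21}


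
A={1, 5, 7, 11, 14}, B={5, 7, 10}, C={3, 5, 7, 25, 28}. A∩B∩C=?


A ∩ B = {5, 7}
(A ∩ B) ∩ C = {5, 7}

A ∩ B ∩ C = {5, 7}


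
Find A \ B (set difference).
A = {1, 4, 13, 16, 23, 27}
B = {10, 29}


A \ B = elements in A but not in B
A = {1, 4, 13, 16, 23, 27}
B = {10, 29}
Remove from A any elements in B
A \ B = {1, 4, 13, 16, 23, 27}

A \ B = {1, 4, 13, 16, 23, 27}


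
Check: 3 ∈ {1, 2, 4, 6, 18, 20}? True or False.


A = {1, 2, 4, 6, 18, 20}
Checking if 3 is in A
3 is not in A → False

3 ∉ A


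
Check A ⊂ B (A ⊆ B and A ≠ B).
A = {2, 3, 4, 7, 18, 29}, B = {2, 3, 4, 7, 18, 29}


A ⊂ B requires: A ⊆ B AND A ≠ B.
A ⊆ B? Yes
A = B? Yes
A = B, so A is not a PROPER subset.

No, A is not a proper subset of B


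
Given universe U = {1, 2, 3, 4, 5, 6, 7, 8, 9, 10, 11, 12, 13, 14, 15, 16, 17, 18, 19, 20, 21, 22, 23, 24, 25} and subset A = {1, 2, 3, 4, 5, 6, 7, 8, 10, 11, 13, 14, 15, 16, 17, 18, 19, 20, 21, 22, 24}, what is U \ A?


Aᶜ = U \ A = elements in U but not in A
U = {1, 2, 3, 4, 5, 6, 7, 8, 9, 10, 11, 12, 13, 14, 15, 16, 17, 18, 19, 20, 21, 22, 23, 24, 25}
A = {1, 2, 3, 4, 5, 6, 7, 8, 10, 11, 13, 14, 15, 16, 17, 18, 19, 20, 21, 22, 24}
Aᶜ = {9, 12, 23, 25}

Aᶜ = {9, 12, 23, 25}


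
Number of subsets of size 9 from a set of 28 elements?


C(n,k) = n! / (k!(n-k)!)
C(28,9) = 28! / (9!19!)
= 6906900

C(28,9) = 6906900


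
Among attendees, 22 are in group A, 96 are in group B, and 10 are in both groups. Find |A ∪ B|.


|A ∪ B| = |A| + |B| - |A ∩ B|
= 22 + 96 - 10
= 108

|A ∪ B| = 108


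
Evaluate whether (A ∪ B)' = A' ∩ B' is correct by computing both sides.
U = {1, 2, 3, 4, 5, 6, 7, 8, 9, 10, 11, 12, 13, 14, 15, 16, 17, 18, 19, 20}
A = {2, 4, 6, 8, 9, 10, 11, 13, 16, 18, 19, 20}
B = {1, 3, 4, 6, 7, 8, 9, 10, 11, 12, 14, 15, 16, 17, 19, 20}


LHS: A ∪ B = {1, 2, 3, 4, 6, 7, 8, 9, 10, 11, 12, 13, 14, 15, 16, 17, 18, 19, 20}
(A ∪ B)' = U \ (A ∪ B) = {5}
A' = {1, 3, 5, 7, 12, 14, 15, 17}, B' = {2, 5, 13, 18}
Claimed RHS: A' ∩ B' = {5}
Identity is VALID: LHS = RHS = {5} ✓

Identity is valid. (A ∪ B)' = A' ∩ B' = {5}


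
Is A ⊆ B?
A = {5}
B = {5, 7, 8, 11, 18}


A ⊆ B means every element of A is in B.
All elements of A are in B.
So A ⊆ B.

Yes, A ⊆ B


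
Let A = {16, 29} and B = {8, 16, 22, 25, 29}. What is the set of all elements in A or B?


A ∪ B = all elements in A or B (or both)
A = {16, 29}
B = {8, 16, 22, 25, 29}
A ∪ B = {8, 16, 22, 25, 29}

A ∪ B = {8, 16, 22, 25, 29}


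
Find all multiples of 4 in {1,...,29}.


Checking each candidate:
Condition: multiples of 4 in {1,...,29}
Result = {4, 8, 12, 16, 20, 24, 28}

{4, 8, 12, 16, 20, 24, 28}


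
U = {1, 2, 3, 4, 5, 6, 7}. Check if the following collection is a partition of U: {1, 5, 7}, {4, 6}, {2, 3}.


A partition requires: (1) non-empty parts, (2) pairwise disjoint, (3) union = U
Parts: {1, 5, 7}, {4, 6}, {2, 3}
Union of parts: {1, 2, 3, 4, 5, 6, 7}
U = {1, 2, 3, 4, 5, 6, 7}
All non-empty? True
Pairwise disjoint? True
Covers U? True

Yes, valid partition


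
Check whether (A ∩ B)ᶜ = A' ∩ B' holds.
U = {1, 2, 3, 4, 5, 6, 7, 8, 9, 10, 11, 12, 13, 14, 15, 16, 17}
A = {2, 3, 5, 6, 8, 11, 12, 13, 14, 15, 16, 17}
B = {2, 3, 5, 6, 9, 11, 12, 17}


LHS: A ∩ B = {2, 3, 5, 6, 11, 12, 17}
(A ∩ B)' = U \ (A ∩ B) = {1, 4, 7, 8, 9, 10, 13, 14, 15, 16}
A' = {1, 4, 7, 9, 10}, B' = {1, 4, 7, 8, 10, 13, 14, 15, 16}
Claimed RHS: A' ∩ B' = {1, 4, 7, 10}
Identity is INVALID: LHS = {1, 4, 7, 8, 9, 10, 13, 14, 15, 16} but the RHS claimed here equals {1, 4, 7, 10}. The correct form is (A ∩ B)' = A' ∪ B'.

Identity is invalid: (A ∩ B)' = {1, 4, 7, 8, 9, 10, 13, 14, 15, 16} but A' ∩ B' = {1, 4, 7, 10}. The correct De Morgan law is (A ∩ B)' = A' ∪ B'.


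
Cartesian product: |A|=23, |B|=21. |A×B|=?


|A × B| = |A| × |B|
= 23 × 21
= 483

|A × B| = 483


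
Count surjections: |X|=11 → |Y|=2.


n = |X| = 11, k = |Y| = 2. Surjections via inclusion-exclusion:
S(n,k) = Σ(-1)^i × C(k,i) × (k-i)^n, i=0 to k
i=0: (-1)^0×C(2,0)×2^11 = 2048
i=1: (-1)^1×C(2,1)×1^11 = -2
i=2: (-1)^2×C(2,2)×0^11 = 0
Total = 2046

Number of surjections = 2046


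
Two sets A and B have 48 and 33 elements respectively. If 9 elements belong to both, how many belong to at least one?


|A ∪ B| = |A| + |B| - |A ∩ B|
= 48 + 33 - 9
= 72

|A ∪ B| = 72


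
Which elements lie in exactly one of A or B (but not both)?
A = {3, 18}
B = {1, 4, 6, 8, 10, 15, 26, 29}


A △ B = (A \ B) ∪ (B \ A) = elements in exactly one of A or B
A \ B = {3, 18}
B \ A = {1, 4, 6, 8, 10, 15, 26, 29}
A △ B = {1, 3, 4, 6, 8, 10, 15, 18, 26, 29}

A △ B = {1, 3, 4, 6, 8, 10, 15, 18, 26, 29}


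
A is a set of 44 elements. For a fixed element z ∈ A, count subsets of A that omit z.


Subsets of A avoiding z are subsets of A \ {z}, which has 43 elements.
Count = 2^(n-1) = 2^43
= 8796093022208

Number of subsets avoiding z = 8796093022208


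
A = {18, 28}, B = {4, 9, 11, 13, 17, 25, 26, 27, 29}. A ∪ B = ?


A ∪ B = all elements in A or B (or both)
A = {18, 28}
B = {4, 9, 11, 13, 17, 25, 26, 27, 29}
A ∪ B = {4, 9, 11, 13, 17, 18, 25, 26, 27, 28, 29}

A ∪ B = {4, 9, 11, 13, 17, 18, 25, 26, 27, 28, 29}


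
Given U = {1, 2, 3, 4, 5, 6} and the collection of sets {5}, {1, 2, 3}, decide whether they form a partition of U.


A partition requires: (1) non-empty parts, (2) pairwise disjoint, (3) union = U
Parts: {5}, {1, 2, 3}
Union of parts: {1, 2, 3, 5}
U = {1, 2, 3, 4, 5, 6}
All non-empty? True
Pairwise disjoint? True
Covers U? False

No, not a valid partition


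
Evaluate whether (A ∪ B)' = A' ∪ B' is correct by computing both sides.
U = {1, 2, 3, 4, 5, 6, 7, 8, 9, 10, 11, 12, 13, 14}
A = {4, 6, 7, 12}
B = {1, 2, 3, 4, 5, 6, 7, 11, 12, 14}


LHS: A ∪ B = {1, 2, 3, 4, 5, 6, 7, 11, 12, 14}
(A ∪ B)' = U \ (A ∪ B) = {8, 9, 10, 13}
A' = {1, 2, 3, 5, 8, 9, 10, 11, 13, 14}, B' = {8, 9, 10, 13}
Claimed RHS: A' ∪ B' = {1, 2, 3, 5, 8, 9, 10, 11, 13, 14}
Identity is INVALID: LHS = {8, 9, 10, 13} but the RHS claimed here equals {1, 2, 3, 5, 8, 9, 10, 11, 13, 14}. The correct form is (A ∪ B)' = A' ∩ B'.

Identity is invalid: (A ∪ B)' = {8, 9, 10, 13} but A' ∪ B' = {1, 2, 3, 5, 8, 9, 10, 11, 13, 14}. The correct De Morgan law is (A ∪ B)' = A' ∩ B'.


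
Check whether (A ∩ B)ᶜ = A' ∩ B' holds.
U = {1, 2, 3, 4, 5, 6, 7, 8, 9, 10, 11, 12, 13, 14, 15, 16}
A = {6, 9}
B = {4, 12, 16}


LHS: A ∩ B = ∅
(A ∩ B)' = U \ (A ∩ B) = {1, 2, 3, 4, 5, 6, 7, 8, 9, 10, 11, 12, 13, 14, 15, 16}
A' = {1, 2, 3, 4, 5, 7, 8, 10, 11, 12, 13, 14, 15, 16}, B' = {1, 2, 3, 5, 6, 7, 8, 9, 10, 11, 13, 14, 15}
Claimed RHS: A' ∩ B' = {1, 2, 3, 5, 7, 8, 10, 11, 13, 14, 15}
Identity is INVALID: LHS = {1, 2, 3, 4, 5, 6, 7, 8, 9, 10, 11, 12, 13, 14, 15, 16} but the RHS claimed here equals {1, 2, 3, 5, 7, 8, 10, 11, 13, 14, 15}. The correct form is (A ∩ B)' = A' ∪ B'.

Identity is invalid: (A ∩ B)' = {1, 2, 3, 4, 5, 6, 7, 8, 9, 10, 11, 12, 13, 14, 15, 16} but A' ∩ B' = {1, 2, 3, 5, 7, 8, 10, 11, 13, 14, 15}. The correct De Morgan law is (A ∩ B)' = A' ∪ B'.


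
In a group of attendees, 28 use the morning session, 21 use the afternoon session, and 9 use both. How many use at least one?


|A ∪ B| = |A| + |B| - |A ∩ B|
= 28 + 21 - 9
= 40

|A ∪ B| = 40


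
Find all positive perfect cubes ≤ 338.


Checking each candidate:
Condition: positive perfect cubes ≤ 338
Result = {1, 8, 27, 64, 125, 216}

{1, 8, 27, 64, 125, 216}


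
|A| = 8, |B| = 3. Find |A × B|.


|A × B| = |A| × |B|
= 8 × 3
= 24

|A × B| = 24


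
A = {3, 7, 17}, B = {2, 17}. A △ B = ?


A △ B = (A \ B) ∪ (B \ A) = elements in exactly one of A or B
A \ B = {3, 7}
B \ A = {2}
A △ B = {2, 3, 7}

A △ B = {2, 3, 7}


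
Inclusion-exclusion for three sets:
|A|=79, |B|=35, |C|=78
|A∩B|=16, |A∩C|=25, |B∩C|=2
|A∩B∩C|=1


|A∪B∪C| = |A|+|B|+|C| - |A∩B|-|A∩C|-|B∩C| + |A∩B∩C|
= 79+35+78 - 16-25-2 + 1
= 192 - 43 + 1
= 150

|A ∪ B ∪ C| = 150


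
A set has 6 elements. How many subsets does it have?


Number of subsets = 2^n
= 2^6
= 64

|P(A)| = 64


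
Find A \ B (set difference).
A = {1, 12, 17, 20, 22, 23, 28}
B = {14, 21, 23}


A \ B = elements in A but not in B
A = {1, 12, 17, 20, 22, 23, 28}
B = {14, 21, 23}
Remove from A any elements in B
A \ B = {1, 12, 17, 20, 22, 28}

A \ B = {1, 12, 17, 20, 22, 28}


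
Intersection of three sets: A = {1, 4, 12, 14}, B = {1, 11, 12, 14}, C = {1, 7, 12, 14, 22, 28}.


A ∩ B = {1, 12, 14}
(A ∩ B) ∩ C = {1, 12, 14}

A ∩ B ∩ C = {1, 12, 14}


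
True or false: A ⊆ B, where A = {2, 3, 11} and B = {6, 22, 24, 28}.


A ⊆ B means every element of A is in B.
Elements in A not in B: {2, 3, 11}
So A ⊄ B.

No, A ⊄ B


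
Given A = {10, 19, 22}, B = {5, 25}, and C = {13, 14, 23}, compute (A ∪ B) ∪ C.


A ∪ B = {5, 10, 19, 22, 25}
(A ∪ B) ∪ C = {5, 10, 13, 14, 19, 22, 23, 25}

A ∪ B ∪ C = {5, 10, 13, 14, 19, 22, 23, 25}


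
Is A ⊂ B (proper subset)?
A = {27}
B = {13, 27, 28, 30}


A ⊂ B requires: A ⊆ B AND A ≠ B.
A ⊆ B? Yes
A = B? No
A ⊂ B: Yes (A is a proper subset of B)

Yes, A ⊂ B


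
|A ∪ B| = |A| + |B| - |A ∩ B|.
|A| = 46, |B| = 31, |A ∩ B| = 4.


|A ∪ B| = |A| + |B| - |A ∩ B|
= 46 + 31 - 4
= 73

|A ∪ B| = 73


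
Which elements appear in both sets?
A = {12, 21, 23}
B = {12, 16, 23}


A ∩ B = elements in both A and B
A = {12, 21, 23}
B = {12, 16, 23}
A ∩ B = {12, 23}

A ∩ B = {12, 23}


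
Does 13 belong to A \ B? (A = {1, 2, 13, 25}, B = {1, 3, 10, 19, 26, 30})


A = {1, 2, 13, 25}, B = {1, 3, 10, 19, 26, 30}
A \ B = elements in A but not in B
A \ B = {2, 13, 25}
Checking if 13 ∈ A \ B
13 is in A \ B → True

13 ∈ A \ B


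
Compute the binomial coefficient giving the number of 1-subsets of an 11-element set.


C(n,k) = n! / (k!(n-k)!)
C(11,1) = 11! / (1!10!)
= 11

C(11,1) = 11


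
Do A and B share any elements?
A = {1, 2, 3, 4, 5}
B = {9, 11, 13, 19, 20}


Disjoint means A ∩ B = ∅.
A ∩ B = ∅
A ∩ B = ∅, so A and B are disjoint.

No — A and B share no elements (A ∩ B = ∅), so they are disjoint


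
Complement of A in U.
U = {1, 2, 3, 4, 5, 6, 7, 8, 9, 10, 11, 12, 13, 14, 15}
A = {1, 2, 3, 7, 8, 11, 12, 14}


Aᶜ = U \ A = elements in U but not in A
U = {1, 2, 3, 4, 5, 6, 7, 8, 9, 10, 11, 12, 13, 14, 15}
A = {1, 2, 3, 7, 8, 11, 12, 14}
Aᶜ = {4, 5, 6, 9, 10, 13, 15}

Aᶜ = {4, 5, 6, 9, 10, 13, 15}


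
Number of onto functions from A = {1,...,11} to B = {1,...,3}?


n = |A| = 11, k = |B| = 3. Surjections via inclusion-exclusion:
S(n,k) = Σ(-1)^i × C(k,i) × (k-i)^n, i=0 to k
i=0: (-1)^0×C(3,0)×3^11 = 177147
i=1: (-1)^1×C(3,1)×2^11 = -6144
i=2: (-1)^2×C(3,2)×1^11 = 3
i=3: (-1)^3×C(3,3)×0^11 = 0
Total = 171006

Number of surjections = 171006


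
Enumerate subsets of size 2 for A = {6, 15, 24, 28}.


|A| = 4, so A has C(4,2) = 6 subsets of size 2.
Enumerate by choosing 2 elements from A at a time:
{6, 15}, {6, 24}, {6, 28}, {15, 24}, {15, 28}, {24, 28}

2-element subsets (6 total): {6, 15}, {6, 24}, {6, 28}, {15, 24}, {15, 28}, {24, 28}


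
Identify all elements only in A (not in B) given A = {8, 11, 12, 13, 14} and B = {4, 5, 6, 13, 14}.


A = {8, 11, 12, 13, 14}
B = {4, 5, 6, 13, 14}
Region: only in A (not in B)
Elements: {8, 11, 12}

Elements only in A (not in B): {8, 11, 12}


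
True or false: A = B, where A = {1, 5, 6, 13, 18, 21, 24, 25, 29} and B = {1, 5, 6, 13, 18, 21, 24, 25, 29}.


Two sets are equal iff they have exactly the same elements.
A = {1, 5, 6, 13, 18, 21, 24, 25, 29}
B = {1, 5, 6, 13, 18, 21, 24, 25, 29}
Same elements → A = B

Yes, A = B


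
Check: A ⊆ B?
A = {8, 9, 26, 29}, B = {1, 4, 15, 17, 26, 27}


A ⊆ B means every element of A is in B.
Elements in A not in B: {8, 9, 29}
So A ⊄ B.

No, A ⊄ B


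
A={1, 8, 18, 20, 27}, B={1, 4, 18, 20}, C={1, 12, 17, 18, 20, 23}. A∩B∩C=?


A ∩ B = {1, 18, 20}
(A ∩ B) ∩ C = {1, 18, 20}

A ∩ B ∩ C = {1, 18, 20}


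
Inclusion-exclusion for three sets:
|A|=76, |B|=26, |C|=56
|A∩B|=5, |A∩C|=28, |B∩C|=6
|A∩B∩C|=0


|A∪B∪C| = |A|+|B|+|C| - |A∩B|-|A∩C|-|B∩C| + |A∩B∩C|
= 76+26+56 - 5-28-6 + 0
= 158 - 39 + 0
= 119

|A ∪ B ∪ C| = 119


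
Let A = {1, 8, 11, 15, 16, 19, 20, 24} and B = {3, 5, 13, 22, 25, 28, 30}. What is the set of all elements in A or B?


A ∪ B = all elements in A or B (or both)
A = {1, 8, 11, 15, 16, 19, 20, 24}
B = {3, 5, 13, 22, 25, 28, 30}
A ∪ B = {1, 3, 5, 8, 11, 13, 15, 16, 19, 20, 22, 24, 25, 28, 30}

A ∪ B = {1, 3, 5, 8, 11, 13, 15, 16, 19, 20, 22, 24, 25, 28, 30}


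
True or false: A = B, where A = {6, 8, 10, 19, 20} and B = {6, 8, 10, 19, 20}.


Two sets are equal iff they have exactly the same elements.
A = {6, 8, 10, 19, 20}
B = {6, 8, 10, 19, 20}
Same elements → A = B

Yes, A = B


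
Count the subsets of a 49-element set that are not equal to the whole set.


Total subsets = 2^n = 2^49 = 562949953421312
Proper subsets exclude the set itself: 2^n - 1
= 562949953421312 - 1
= 562949953421311

Number of proper subsets = 562949953421311


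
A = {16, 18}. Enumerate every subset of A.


|A| = 2, so |P(A)| = 2^2 = 4
Enumerate subsets by cardinality (0 to 2):
∅, {16}, {18}, {16, 18}

P(A) has 4 subsets: ∅, {16}, {18}, {16, 18}


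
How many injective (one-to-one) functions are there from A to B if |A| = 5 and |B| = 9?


An injection sends each of |A| = 5 inputs to a distinct output in B.
# injections = |B|·(|B|-1)·…·(|B|-|A|+1) = 9! / (9 - 5)!
= 9 × 8 × 7 × 6 × 5
= 15120

Number of injections = 15120


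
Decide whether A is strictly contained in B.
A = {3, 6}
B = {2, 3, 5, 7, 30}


A ⊂ B requires: A ⊆ B AND A ≠ B.
A ⊆ B? No
A ⊄ B, so A is not a proper subset.

No, A is not a proper subset of B


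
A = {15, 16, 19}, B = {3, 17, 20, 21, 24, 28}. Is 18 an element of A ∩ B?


A = {15, 16, 19}, B = {3, 17, 20, 21, 24, 28}
A ∩ B = elements in both A and B
A ∩ B = ∅
Checking if 18 ∈ A ∩ B
18 is not in A ∩ B → False

18 ∉ A ∩ B


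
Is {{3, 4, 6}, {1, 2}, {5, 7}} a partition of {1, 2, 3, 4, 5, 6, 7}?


A partition requires: (1) non-empty parts, (2) pairwise disjoint, (3) union = U
Parts: {3, 4, 6}, {1, 2}, {5, 7}
Union of parts: {1, 2, 3, 4, 5, 6, 7}
U = {1, 2, 3, 4, 5, 6, 7}
All non-empty? True
Pairwise disjoint? True
Covers U? True

Yes, valid partition


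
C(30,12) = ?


C(n,k) = n! / (k!(n-k)!)
C(30,12) = 30! / (12!18!)
= 86493225

C(30,12) = 86493225


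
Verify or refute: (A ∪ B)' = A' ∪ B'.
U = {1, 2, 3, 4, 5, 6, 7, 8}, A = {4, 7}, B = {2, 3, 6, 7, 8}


LHS: A ∪ B = {2, 3, 4, 6, 7, 8}
(A ∪ B)' = U \ (A ∪ B) = {1, 5}
A' = {1, 2, 3, 5, 6, 8}, B' = {1, 4, 5}
Claimed RHS: A' ∪ B' = {1, 2, 3, 4, 5, 6, 8}
Identity is INVALID: LHS = {1, 5} but the RHS claimed here equals {1, 2, 3, 4, 5, 6, 8}. The correct form is (A ∪ B)' = A' ∩ B'.

Identity is invalid: (A ∪ B)' = {1, 5} but A' ∪ B' = {1, 2, 3, 4, 5, 6, 8}. The correct De Morgan law is (A ∪ B)' = A' ∩ B'.


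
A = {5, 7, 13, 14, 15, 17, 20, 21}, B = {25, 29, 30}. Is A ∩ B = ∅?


Disjoint means A ∩ B = ∅.
A ∩ B = ∅
A ∩ B = ∅, so A and B are disjoint.

Yes, A and B are disjoint


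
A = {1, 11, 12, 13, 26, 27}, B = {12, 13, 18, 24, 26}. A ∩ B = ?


A ∩ B = elements in both A and B
A = {1, 11, 12, 13, 26, 27}
B = {12, 13, 18, 24, 26}
A ∩ B = {12, 13, 26}

A ∩ B = {12, 13, 26}


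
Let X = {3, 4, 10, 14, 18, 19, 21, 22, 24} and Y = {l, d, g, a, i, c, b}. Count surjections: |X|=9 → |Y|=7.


n = |X| = 9, k = |Y| = 7. Surjections via inclusion-exclusion:
S(n,k) = Σ(-1)^i × C(k,i) × (k-i)^n, i=0 to k
i=0: (-1)^0×C(7,0)×7^9 = 40353607
i=1: (-1)^1×C(7,1)×6^9 = -70543872
i=2: (-1)^2×C(7,2)×5^9 = 41015625
i=3: (-1)^3×C(7,3)×4^9 = -9175040
i=4: (-1)^4×C(7,4)×3^9 = 688905
i=5: (-1)^5×C(7,5)×2^9 = -10752
i=6: (-1)^6×C(7,6)×1^9 = 7
i=7: (-1)^7×C(7,7)×0^9 = 0
Total = 2328480

Number of surjections = 2328480


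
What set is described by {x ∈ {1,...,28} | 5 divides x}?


Checking each candidate:
Condition: multiples of 5 in {1,...,28}
Result = {5, 10, 15, 20, 25}

{5, 10, 15, 20, 25}


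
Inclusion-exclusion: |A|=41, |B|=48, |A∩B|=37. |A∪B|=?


|A ∪ B| = |A| + |B| - |A ∩ B|
= 41 + 48 - 37
= 52

|A ∪ B| = 52


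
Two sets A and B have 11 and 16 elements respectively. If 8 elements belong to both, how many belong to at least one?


|A ∪ B| = |A| + |B| - |A ∩ B|
= 11 + 16 - 8
= 19

|A ∪ B| = 19


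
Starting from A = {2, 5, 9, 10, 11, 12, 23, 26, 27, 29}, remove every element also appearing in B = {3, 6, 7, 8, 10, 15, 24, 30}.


A \ B = elements in A but not in B
A = {2, 5, 9, 10, 11, 12, 23, 26, 27, 29}
B = {3, 6, 7, 8, 10, 15, 24, 30}
Remove from A any elements in B
A \ B = {2, 5, 9, 11, 12, 23, 26, 27, 29}

A \ B = {2, 5, 9, 11, 12, 23, 26, 27, 29}


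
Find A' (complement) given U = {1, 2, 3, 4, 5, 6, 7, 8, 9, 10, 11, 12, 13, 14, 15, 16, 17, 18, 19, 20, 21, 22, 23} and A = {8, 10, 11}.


Aᶜ = U \ A = elements in U but not in A
U = {1, 2, 3, 4, 5, 6, 7, 8, 9, 10, 11, 12, 13, 14, 15, 16, 17, 18, 19, 20, 21, 22, 23}
A = {8, 10, 11}
Aᶜ = {1, 2, 3, 4, 5, 6, 7, 9, 12, 13, 14, 15, 16, 17, 18, 19, 20, 21, 22, 23}

Aᶜ = {1, 2, 3, 4, 5, 6, 7, 9, 12, 13, 14, 15, 16, 17, 18, 19, 20, 21, 22, 23}


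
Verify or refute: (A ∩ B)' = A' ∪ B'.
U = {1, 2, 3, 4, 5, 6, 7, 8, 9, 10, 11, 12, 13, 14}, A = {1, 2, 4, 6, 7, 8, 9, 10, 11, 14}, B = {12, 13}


LHS: A ∩ B = ∅
(A ∩ B)' = U \ (A ∩ B) = {1, 2, 3, 4, 5, 6, 7, 8, 9, 10, 11, 12, 13, 14}
A' = {3, 5, 12, 13}, B' = {1, 2, 3, 4, 5, 6, 7, 8, 9, 10, 11, 14}
Claimed RHS: A' ∪ B' = {1, 2, 3, 4, 5, 6, 7, 8, 9, 10, 11, 12, 13, 14}
Identity is VALID: LHS = RHS = {1, 2, 3, 4, 5, 6, 7, 8, 9, 10, 11, 12, 13, 14} ✓

Identity is valid. (A ∩ B)' = A' ∪ B' = {1, 2, 3, 4, 5, 6, 7, 8, 9, 10, 11, 12, 13, 14}


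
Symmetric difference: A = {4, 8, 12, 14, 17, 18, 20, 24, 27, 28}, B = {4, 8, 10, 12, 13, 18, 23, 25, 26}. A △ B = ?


A △ B = (A \ B) ∪ (B \ A) = elements in exactly one of A or B
A \ B = {14, 17, 20, 24, 27, 28}
B \ A = {10, 13, 23, 25, 26}
A △ B = {10, 13, 14, 17, 20, 23, 24, 25, 26, 27, 28}

A △ B = {10, 13, 14, 17, 20, 23, 24, 25, 26, 27, 28}


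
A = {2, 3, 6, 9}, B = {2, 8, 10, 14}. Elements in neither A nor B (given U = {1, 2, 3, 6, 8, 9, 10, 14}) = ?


A = {2, 3, 6, 9}
B = {2, 8, 10, 14}
Region: in neither A nor B (given U = {1, 2, 3, 6, 8, 9, 10, 14})
Elements: {1}

Elements in neither A nor B (given U = {1, 2, 3, 6, 8, 9, 10, 14}): {1}


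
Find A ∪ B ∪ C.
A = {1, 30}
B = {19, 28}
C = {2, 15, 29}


A ∪ B = {1, 19, 28, 30}
(A ∪ B) ∪ C = {1, 2, 15, 19, 28, 29, 30}

A ∪ B ∪ C = {1, 2, 15, 19, 28, 29, 30}


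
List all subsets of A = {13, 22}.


|A| = 2, so |P(A)| = 2^2 = 4
Enumerate subsets by cardinality (0 to 2):
∅, {13}, {22}, {13, 22}

P(A) has 4 subsets: ∅, {13}, {22}, {13, 22}


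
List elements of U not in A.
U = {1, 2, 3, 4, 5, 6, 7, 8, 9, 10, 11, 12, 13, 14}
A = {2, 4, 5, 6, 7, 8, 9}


Aᶜ = U \ A = elements in U but not in A
U = {1, 2, 3, 4, 5, 6, 7, 8, 9, 10, 11, 12, 13, 14}
A = {2, 4, 5, 6, 7, 8, 9}
Aᶜ = {1, 3, 10, 11, 12, 13, 14}

Aᶜ = {1, 3, 10, 11, 12, 13, 14}


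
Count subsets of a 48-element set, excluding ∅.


Total subsets = 2^n = 2^48 = 281474976710656
Non-empty subsets exclude the empty set: 2^n - 1
= 281474976710656 - 1
= 281474976710655

Number of non-empty subsets = 281474976710655


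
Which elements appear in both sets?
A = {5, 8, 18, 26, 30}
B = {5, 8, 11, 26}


A ∩ B = elements in both A and B
A = {5, 8, 18, 26, 30}
B = {5, 8, 11, 26}
A ∩ B = {5, 8, 26}

A ∩ B = {5, 8, 26}


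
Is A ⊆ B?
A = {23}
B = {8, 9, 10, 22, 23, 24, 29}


A ⊆ B means every element of A is in B.
All elements of A are in B.
So A ⊆ B.

Yes, A ⊆ B


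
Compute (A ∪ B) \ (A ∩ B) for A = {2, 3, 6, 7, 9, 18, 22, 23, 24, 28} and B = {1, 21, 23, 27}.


A △ B = (A \ B) ∪ (B \ A) = elements in exactly one of A or B
A \ B = {2, 3, 6, 7, 9, 18, 22, 24, 28}
B \ A = {1, 21, 27}
A △ B = {1, 2, 3, 6, 7, 9, 18, 21, 22, 24, 27, 28}

A △ B = {1, 2, 3, 6, 7, 9, 18, 21, 22, 24, 27, 28}


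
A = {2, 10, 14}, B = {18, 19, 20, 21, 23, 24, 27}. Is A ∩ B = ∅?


Disjoint means A ∩ B = ∅.
A ∩ B = ∅
A ∩ B = ∅, so A and B are disjoint.

Yes, A and B are disjoint


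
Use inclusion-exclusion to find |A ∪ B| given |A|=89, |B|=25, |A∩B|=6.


|A ∪ B| = |A| + |B| - |A ∩ B|
= 89 + 25 - 6
= 108

|A ∪ B| = 108


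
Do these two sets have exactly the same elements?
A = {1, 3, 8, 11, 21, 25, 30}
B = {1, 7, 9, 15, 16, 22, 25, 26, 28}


Two sets are equal iff they have exactly the same elements.
A = {1, 3, 8, 11, 21, 25, 30}
B = {1, 7, 9, 15, 16, 22, 25, 26, 28}
Differences: {3, 7, 8, 9, 11, 15, 16, 21, 22, 26, 28, 30}
A ≠ B

No, A ≠ B


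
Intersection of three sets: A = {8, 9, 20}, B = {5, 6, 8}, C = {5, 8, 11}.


A ∩ B = {8}
(A ∩ B) ∩ C = {8}

A ∩ B ∩ C = {8}


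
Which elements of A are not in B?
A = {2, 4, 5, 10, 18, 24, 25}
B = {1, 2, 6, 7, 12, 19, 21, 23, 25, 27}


A \ B = elements in A but not in B
A = {2, 4, 5, 10, 18, 24, 25}
B = {1, 2, 6, 7, 12, 19, 21, 23, 25, 27}
Remove from A any elements in B
A \ B = {4, 5, 10, 18, 24}

A \ B = {4, 5, 10, 18, 24}


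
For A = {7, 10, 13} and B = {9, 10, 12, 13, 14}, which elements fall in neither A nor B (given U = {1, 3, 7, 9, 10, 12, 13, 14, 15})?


A = {7, 10, 13}
B = {9, 10, 12, 13, 14}
Region: in neither A nor B (given U = {1, 3, 7, 9, 10, 12, 13, 14, 15})
Elements: {1, 3, 15}

Elements in neither A nor B (given U = {1, 3, 7, 9, 10, 12, 13, 14, 15}): {1, 3, 15}


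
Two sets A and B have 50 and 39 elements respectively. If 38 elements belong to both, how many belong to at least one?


|A ∪ B| = |A| + |B| - |A ∩ B|
= 50 + 39 - 38
= 51

|A ∪ B| = 51


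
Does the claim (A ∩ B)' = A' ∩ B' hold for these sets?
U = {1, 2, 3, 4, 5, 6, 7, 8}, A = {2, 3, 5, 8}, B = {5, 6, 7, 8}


LHS: A ∩ B = {5, 8}
(A ∩ B)' = U \ (A ∩ B) = {1, 2, 3, 4, 6, 7}
A' = {1, 4, 6, 7}, B' = {1, 2, 3, 4}
Claimed RHS: A' ∩ B' = {1, 4}
Identity is INVALID: LHS = {1, 2, 3, 4, 6, 7} but the RHS claimed here equals {1, 4}. The correct form is (A ∩ B)' = A' ∪ B'.

Identity is invalid: (A ∩ B)' = {1, 2, 3, 4, 6, 7} but A' ∩ B' = {1, 4}. The correct De Morgan law is (A ∩ B)' = A' ∪ B'.


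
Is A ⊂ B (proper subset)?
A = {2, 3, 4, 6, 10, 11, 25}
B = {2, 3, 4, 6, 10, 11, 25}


A ⊂ B requires: A ⊆ B AND A ≠ B.
A ⊆ B? Yes
A = B? Yes
A = B, so A is not a PROPER subset.

No, A is not a proper subset of B


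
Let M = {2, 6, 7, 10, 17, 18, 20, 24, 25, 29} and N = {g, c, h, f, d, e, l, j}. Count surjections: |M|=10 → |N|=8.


n = |M| = 10, k = |N| = 8. Surjections via inclusion-exclusion:
S(n,k) = Σ(-1)^i × C(k,i) × (k-i)^n, i=0 to k
i=0: (-1)^0×C(8,0)×8^10 = 1073741824
i=1: (-1)^1×C(8,1)×7^10 = -2259801992
i=2: (-1)^2×C(8,2)×6^10 = 1693052928
i=3: (-1)^3×C(8,3)×5^10 = -546875000
i=4: (-1)^4×C(8,4)×4^10 = 73400320
i=5: (-1)^5×C(8,5)×3^10 = -3306744
i=6: (-1)^6×C(8,6)×2^10 = 28672
i=7: (-1)^7×C(8,7)×1^10 = -8
i=8: (-1)^8×C(8,8)×0^10 = 0
Total = 30240000

Number of surjections = 30240000


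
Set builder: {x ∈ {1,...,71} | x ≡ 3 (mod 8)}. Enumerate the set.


Checking each candidate:
Condition: x in {1,...,71} with x ≡ 3 (mod 8)
Result = {3, 11, 19, 27, 35, 43, 51, 59, 67}

{3, 11, 19, 27, 35, 43, 51, 59, 67}


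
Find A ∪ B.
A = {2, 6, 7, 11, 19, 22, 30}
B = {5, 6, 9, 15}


A ∪ B = all elements in A or B (or both)
A = {2, 6, 7, 11, 19, 22, 30}
B = {5, 6, 9, 15}
A ∪ B = {2, 5, 6, 7, 9, 11, 15, 19, 22, 30}

A ∪ B = {2, 5, 6, 7, 9, 11, 15, 19, 22, 30}


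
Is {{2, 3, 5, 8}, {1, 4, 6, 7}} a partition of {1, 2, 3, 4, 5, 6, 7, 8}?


A partition requires: (1) non-empty parts, (2) pairwise disjoint, (3) union = U
Parts: {2, 3, 5, 8}, {1, 4, 6, 7}
Union of parts: {1, 2, 3, 4, 5, 6, 7, 8}
U = {1, 2, 3, 4, 5, 6, 7, 8}
All non-empty? True
Pairwise disjoint? True
Covers U? True

Yes, valid partition


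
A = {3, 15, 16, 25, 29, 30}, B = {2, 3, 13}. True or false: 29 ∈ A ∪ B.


A = {3, 15, 16, 25, 29, 30}, B = {2, 3, 13}
A ∪ B = all elements in A or B
A ∪ B = {2, 3, 13, 15, 16, 25, 29, 30}
Checking if 29 ∈ A ∪ B
29 is in A ∪ B → True

29 ∈ A ∪ B


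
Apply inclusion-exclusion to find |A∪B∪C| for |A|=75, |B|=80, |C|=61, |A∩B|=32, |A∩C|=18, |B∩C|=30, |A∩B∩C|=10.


|A∪B∪C| = |A|+|B|+|C| - |A∩B|-|A∩C|-|B∩C| + |A∩B∩C|
= 75+80+61 - 32-18-30 + 10
= 216 - 80 + 10
= 146

|A ∪ B ∪ C| = 146


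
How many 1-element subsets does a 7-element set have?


C(n,k) = n! / (k!(n-k)!)
C(7,1) = 7! / (1!6!)
= 7

C(7,1) = 7


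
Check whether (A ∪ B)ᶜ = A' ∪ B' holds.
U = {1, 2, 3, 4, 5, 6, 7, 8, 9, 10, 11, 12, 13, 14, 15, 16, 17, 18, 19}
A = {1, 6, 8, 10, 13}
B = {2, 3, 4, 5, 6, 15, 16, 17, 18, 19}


LHS: A ∪ B = {1, 2, 3, 4, 5, 6, 8, 10, 13, 15, 16, 17, 18, 19}
(A ∪ B)' = U \ (A ∪ B) = {7, 9, 11, 12, 14}
A' = {2, 3, 4, 5, 7, 9, 11, 12, 14, 15, 16, 17, 18, 19}, B' = {1, 7, 8, 9, 10, 11, 12, 13, 14}
Claimed RHS: A' ∪ B' = {1, 2, 3, 4, 5, 7, 8, 9, 10, 11, 12, 13, 14, 15, 16, 17, 18, 19}
Identity is INVALID: LHS = {7, 9, 11, 12, 14} but the RHS claimed here equals {1, 2, 3, 4, 5, 7, 8, 9, 10, 11, 12, 13, 14, 15, 16, 17, 18, 19}. The correct form is (A ∪ B)' = A' ∩ B'.

Identity is invalid: (A ∪ B)' = {7, 9, 11, 12, 14} but A' ∪ B' = {1, 2, 3, 4, 5, 7, 8, 9, 10, 11, 12, 13, 14, 15, 16, 17, 18, 19}. The correct De Morgan law is (A ∪ B)' = A' ∩ B'.
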